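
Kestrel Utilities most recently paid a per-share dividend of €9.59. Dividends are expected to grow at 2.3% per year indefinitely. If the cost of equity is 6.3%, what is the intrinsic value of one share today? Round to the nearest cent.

€245.26

Gordon growth model: P₀ = D₁/(r − g). D₁ = 9.59 × (1 + 0.023) = 9.8106.
P₀ = 9.8106 / (0.063 − 0.023) = 9.8106 / 0.04 = 245.2642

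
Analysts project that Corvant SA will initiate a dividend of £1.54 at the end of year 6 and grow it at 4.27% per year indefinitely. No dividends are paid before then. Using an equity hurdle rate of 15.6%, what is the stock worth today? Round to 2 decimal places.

Deferred-dividend DDM. At t=5 the remaining stream is a growing perpetuity with first payment D_6 = 1.54.
V_5 = D_6/(r−g) = 1.54/(0.156−0.0427) = 13.5922
P₀ = V_5/(1+r)^5 = 13.5922/(1+0.156)^5 = 6.5842

£6.58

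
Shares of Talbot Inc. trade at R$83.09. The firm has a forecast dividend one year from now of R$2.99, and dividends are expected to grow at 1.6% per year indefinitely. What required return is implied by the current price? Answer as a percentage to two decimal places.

5.20%

Rearranging the constant-growth DDM: r = D₁/P₀ + g.
r = 2.9900 / 83.09 + 0.016 = 0.03599 + 0.016 = 0.05199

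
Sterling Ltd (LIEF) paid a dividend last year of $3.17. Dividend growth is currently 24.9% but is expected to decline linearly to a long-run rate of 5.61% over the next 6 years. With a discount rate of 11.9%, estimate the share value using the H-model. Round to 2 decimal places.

$82.39

H-model: P₀ = D₀[(1+g_L) + H(g_S−g_L)]/(r−g_L), with H = 6/2 = 3.
P₀ = 3.17 × [(1+0.0561) + 3×(0.249−0.0561)] / (0.119−0.0561)
   = 3.17 × 1.6348 / 0.0629 = 82.3898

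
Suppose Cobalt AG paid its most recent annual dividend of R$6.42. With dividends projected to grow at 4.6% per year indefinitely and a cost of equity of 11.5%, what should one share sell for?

R$97.32

Gordon growth model: P₀ = D₁/(r − g). D₁ = 6.42 × (1 + 0.046) = 6.7153.
P₀ = 6.7153 / (0.115 − 0.046) = 6.7153 / 0.069 = 97.3235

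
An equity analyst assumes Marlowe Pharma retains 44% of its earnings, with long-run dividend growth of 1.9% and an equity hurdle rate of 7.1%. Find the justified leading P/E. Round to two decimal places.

10.77

Payout ratio b = 1 − 0.44 = 0.56.
Justified leading P/E = b/(r−g) = 0.56/(0.071−0.019) = 10.7692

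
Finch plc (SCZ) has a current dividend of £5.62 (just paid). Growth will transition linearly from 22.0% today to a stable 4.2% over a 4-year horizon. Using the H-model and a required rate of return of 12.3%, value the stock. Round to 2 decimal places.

H-model: P₀ = D₀[(1+g_L) + H(g_S−g_L)]/(r−g_L), with H = 4/2 = 2.
P₀ = 5.62 × [(1+0.042) + 2×(0.22−0.042)] / (0.123−0.042)
   = 5.62 × 1.3980 / 0.081 = 96.9970

£97.00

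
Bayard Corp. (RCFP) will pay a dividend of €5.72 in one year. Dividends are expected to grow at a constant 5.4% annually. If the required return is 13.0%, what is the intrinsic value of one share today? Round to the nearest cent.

Gordon growth model: P₀ = D₁/(r − g), with D₁ = 5.72 given directly.
P₀ = 5.7200 / (0.13 − 0.054) = 5.7200 / 0.076 = 75.2632

€75.26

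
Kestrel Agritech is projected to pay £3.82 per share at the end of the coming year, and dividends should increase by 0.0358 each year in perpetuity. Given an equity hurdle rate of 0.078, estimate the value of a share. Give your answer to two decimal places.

£90.52

Gordon growth model: P₀ = D₁/(r − g), with D₁ = 3.82 given directly.
P₀ = 3.8200 / (0.078 − 0.0358) = 3.8200 / 0.0422 = 90.5213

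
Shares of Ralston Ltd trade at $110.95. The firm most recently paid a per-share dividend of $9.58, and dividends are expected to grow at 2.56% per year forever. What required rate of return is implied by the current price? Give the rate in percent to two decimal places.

Rearranging the constant-growth DDM: r = D₁/P₀ + g.
D₁ = 9.58 × (1 + 0.0256) = 9.8252.
r = 9.8252 / 110.95 + 0.0256 = 0.08856 + 0.0256 = 0.11416

11.42%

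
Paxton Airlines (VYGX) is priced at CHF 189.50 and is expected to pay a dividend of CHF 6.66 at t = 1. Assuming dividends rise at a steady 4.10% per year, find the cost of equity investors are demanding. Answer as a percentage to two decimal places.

7.61%

Rearranging the constant-growth DDM: r = D₁/P₀ + g.
r = 6.6600 / 189.50 + 0.041 = 0.03515 + 0.041 = 0.07615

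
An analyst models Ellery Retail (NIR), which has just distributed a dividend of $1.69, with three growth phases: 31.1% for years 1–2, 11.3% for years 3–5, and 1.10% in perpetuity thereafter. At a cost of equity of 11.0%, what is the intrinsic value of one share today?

Three-stage DDM. Project D₁…D_5; terminal Gordon value at t=5 with g = 0.011; discount at r = 0.11.
D_1 = 2.2156
D_2 = 2.9046
D_3 = 3.2329
D_4 = 3.5982
D_5 = 4.0048
TV_5 = 4.0488/(0.11−0.011) = 40.8972
P₀ = Σ Dₜ/(1+r)ᵗ + TV_5/(1+r)^5 = 35.7347

$35.73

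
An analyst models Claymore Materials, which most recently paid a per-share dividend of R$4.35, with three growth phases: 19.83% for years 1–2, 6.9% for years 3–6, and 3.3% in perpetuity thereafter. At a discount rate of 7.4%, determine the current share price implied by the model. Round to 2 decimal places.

R$165.59

Three-stage DDM. Project D₁…D_6; terminal Gordon value at t=6 with g = 0.033; discount at r = 0.074.
D_1 = 5.2126
D_2 = 6.2463
D_3 = 6.6773
D_4 = 7.1380
D_5 = 7.6305
D_6 = 8.1570
TV_6 = 8.4262/(0.074−0.033) = 205.5170
P₀ = Σ Dₜ/(1+r)ᵗ + TV_6/(1+r)^6 = 165.5911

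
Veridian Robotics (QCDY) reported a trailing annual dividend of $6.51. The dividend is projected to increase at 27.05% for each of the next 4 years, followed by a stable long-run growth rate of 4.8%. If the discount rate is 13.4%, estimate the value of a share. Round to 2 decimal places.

$159.87

Two-stage DDM. Project D₁…D_4 at 0.2705, terminal growth 0.048, discount at r = 0.134.
D_1 = 8.2710
D_2 = 10.5082
D_3 = 13.3507
D_4 = 16.9621
Terminal value at t=4: TV = D_5/(r−g) = 17.7763/(0.134−0.048) = 206.7010
P₀ = 8.2710/(1+0.134)^1 + 10.5082/(1+0.134)^2 + 13.3507/(1+0.134)^3 + 16.9621/(1+0.134)^4 + 206.7010/(1+0.134)^4 = 159.8718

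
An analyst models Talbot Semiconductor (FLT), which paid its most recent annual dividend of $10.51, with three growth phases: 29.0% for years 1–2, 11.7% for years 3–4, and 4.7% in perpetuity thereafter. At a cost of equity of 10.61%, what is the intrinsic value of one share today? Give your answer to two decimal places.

$313.84

Three-stage DDM. Project D₁…D_4; terminal Gordon value at t=4 with g = 0.047; discount at r = 0.1061.
D_1 = 13.5579
D_2 = 17.4897
D_3 = 19.5360
D_4 = 21.8217
TV_4 = 22.8473/(0.1061−0.047) = 386.5874
P₀ = Σ Dₜ/(1+r)ᵗ + TV_4/(1+r)^4 = 313.8350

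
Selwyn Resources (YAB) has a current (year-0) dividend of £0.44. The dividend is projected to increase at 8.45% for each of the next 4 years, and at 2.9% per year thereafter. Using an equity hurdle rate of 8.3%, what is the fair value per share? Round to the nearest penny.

£10.20

Two-stage DDM. Project D₁…D_4 at 0.0845, terminal growth 0.029, discount at r = 0.083.
D_1 = 0.4772
D_2 = 0.5175
D_3 = 0.5612
D_4 = 0.6087
Terminal value at t=4: TV = D_5/(r−g) = 0.6263/(0.083−0.029) = 11.5983
P₀ = 0.4772/(1+0.083)^1 + 0.5175/(1+0.083)^2 + 0.5612/(1+0.083)^3 + 0.6087/(1+0.083)^4 + 11.5983/(1+0.083)^4 = 10.1971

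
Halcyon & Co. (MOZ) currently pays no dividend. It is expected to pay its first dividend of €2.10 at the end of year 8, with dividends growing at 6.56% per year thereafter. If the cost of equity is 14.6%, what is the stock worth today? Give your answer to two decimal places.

€10.06

Deferred-dividend DDM. At t=7 the remaining stream is a growing perpetuity with first payment D_8 = 2.10.
V_7 = D_8/(r−g) = 2.10/(0.146−0.0656) = 26.1194
P₀ = V_7/(1+r)^7 = 26.1194/(1+0.146)^7 = 10.0617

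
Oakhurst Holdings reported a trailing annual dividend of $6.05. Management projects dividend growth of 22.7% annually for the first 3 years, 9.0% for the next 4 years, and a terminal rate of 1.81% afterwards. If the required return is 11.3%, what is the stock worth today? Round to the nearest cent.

$132.90

Three-stage DDM. Project D₁…D_7; terminal Gordon value at t=7 with g = 0.0181; discount at r = 0.113.
D_1 = 7.4233
D_2 = 9.1085
D_3 = 11.1761
D_4 = 12.1819
D_5 = 13.2783
D_6 = 14.4733
D_7 = 15.7759
TV_7 = 16.0615/(0.113−0.0181) = 169.2463
P₀ = Σ Dₜ/(1+r)ᵗ + TV_7/(1+r)^7 = 132.9046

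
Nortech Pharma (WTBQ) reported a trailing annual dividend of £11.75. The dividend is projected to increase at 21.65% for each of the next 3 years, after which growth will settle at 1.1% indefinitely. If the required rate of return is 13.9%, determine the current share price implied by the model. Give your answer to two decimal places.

Two-stage DDM. Project D₁…D_3 at 0.2165, terminal growth 0.011, discount at r = 0.139.
D_1 = 14.2939
D_2 = 17.3885
D_3 = 21.1531
Terminal value at t=3: TV = D_4/(r−g) = 21.3858/(0.139−0.011) = 167.0765
P₀ = 14.2939/(1+0.139)^1 + 17.3885/(1+0.139)^2 + 21.1531/(1+0.139)^3 + 167.0765/(1+0.139)^3 = 153.3374

£153.34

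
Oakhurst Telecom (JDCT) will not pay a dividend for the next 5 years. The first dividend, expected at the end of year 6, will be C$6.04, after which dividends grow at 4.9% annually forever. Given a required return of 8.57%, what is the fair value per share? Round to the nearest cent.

C$109.10

Deferred-dividend DDM. At t=5 the remaining stream is a growing perpetuity with first payment D_6 = 6.04.
V_5 = D_6/(r−g) = 6.04/(0.0857−0.049) = 164.5777
P₀ = V_5/(1+r)^5 = 164.5777/(1+0.0857)^5 = 109.0992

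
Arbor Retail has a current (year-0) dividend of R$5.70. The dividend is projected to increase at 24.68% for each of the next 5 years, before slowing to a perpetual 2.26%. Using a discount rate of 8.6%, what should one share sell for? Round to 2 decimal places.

Two-stage DDM. Project D₁…D_5 at 0.2468, terminal growth 0.0226, discount at r = 0.086.
D_1 = 7.1068
D_2 = 8.8607
D_3 = 11.0475
D_4 = 13.7741
D_5 = 17.1735
Terminal value at t=5: TV = D_6/(r−g) = 17.5616/(0.086−0.0226) = 276.9972
P₀ = 7.1068/(1+0.086)^1 + 8.8607/(1+0.086)^2 + 11.0475/(1+0.086)^3 + 13.7741/(1+0.086)^4 + 17.1735/(1+0.086)^5 + 276.9972/(1+0.086)^5 = 227.3225

R$227.32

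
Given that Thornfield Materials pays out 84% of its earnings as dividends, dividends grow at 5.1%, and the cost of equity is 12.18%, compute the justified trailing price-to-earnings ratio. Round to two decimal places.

Justified trailing P/E = b(1+g)/(r−g) = 0.84×(1+0.051)/(0.1218−0.051) = 12.4695

12.47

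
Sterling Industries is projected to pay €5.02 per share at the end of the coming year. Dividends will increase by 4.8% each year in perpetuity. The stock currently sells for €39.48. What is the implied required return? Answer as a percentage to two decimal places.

Rearranging the constant-growth DDM: r = D₁/P₀ + g.
r = 5.0200 / 39.48 + 0.048 = 0.12715 + 0.048 = 0.17515

17.52%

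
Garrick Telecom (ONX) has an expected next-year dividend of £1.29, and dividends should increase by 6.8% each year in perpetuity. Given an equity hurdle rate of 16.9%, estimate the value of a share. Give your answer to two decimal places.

Gordon growth model: P₀ = D₁/(r − g), with D₁ = 1.29 given directly.
P₀ = 1.2900 / (0.169 − 0.068) = 1.2900 / 0.101 = 12.7723

£12.77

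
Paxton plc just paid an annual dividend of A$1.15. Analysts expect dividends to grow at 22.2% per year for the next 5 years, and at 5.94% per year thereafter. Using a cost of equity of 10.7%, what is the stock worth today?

Two-stage DDM. Project D₁…D_5 at 0.222, terminal growth 0.0594, discount at r = 0.107.
D_1 = 1.4053
D_2 = 1.7173
D_3 = 2.0985
D_4 = 2.5644
D_5 = 3.1337
Terminal value at t=5: TV = D_6/(r−g) = 3.3198/(0.107−0.0594) = 69.7440
P₀ = 1.4053/(1+0.107)^1 + 1.7173/(1+0.107)^2 + 2.0985/(1+0.107)^3 + 2.5644/(1+0.107)^4 + 3.1337/(1+0.107)^5 + 69.7440/(1+0.107)^5 = 49.7639

A$49.76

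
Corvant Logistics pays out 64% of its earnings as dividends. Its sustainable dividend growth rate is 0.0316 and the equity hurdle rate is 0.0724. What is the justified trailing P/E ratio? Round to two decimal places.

Justified trailing P/E = b(1+g)/(r−g) = 0.64×(1+0.0316)/(0.0724−0.0316) = 16.1820

16.18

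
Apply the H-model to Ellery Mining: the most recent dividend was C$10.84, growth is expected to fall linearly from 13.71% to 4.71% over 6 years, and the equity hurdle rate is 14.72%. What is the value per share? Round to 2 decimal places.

C$142.63

H-model: P₀ = D₀[(1+g_L) + H(g_S−g_L)]/(r−g_L), with H = 6/2 = 3.
P₀ = 10.84 × [(1+0.0471) + 3×(0.1371−0.0471)] / (0.1472−0.0471)
   = 10.84 × 1.3171 / 0.1001 = 142.6310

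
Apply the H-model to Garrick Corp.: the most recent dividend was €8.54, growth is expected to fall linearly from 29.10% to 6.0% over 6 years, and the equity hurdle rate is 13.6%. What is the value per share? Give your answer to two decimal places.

€196.98

H-model: P₀ = D₀[(1+g_L) + H(g_S−g_L)]/(r−g_L), with H = 6/2 = 3.
P₀ = 8.54 × [(1+0.06) + 3×(0.291−0.06)] / (0.136−0.06)
   = 8.54 × 1.7530 / 0.076 = 196.9818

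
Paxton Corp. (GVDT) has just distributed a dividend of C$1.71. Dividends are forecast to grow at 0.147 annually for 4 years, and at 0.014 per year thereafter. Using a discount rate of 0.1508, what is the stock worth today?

C$19.29

Two-stage DDM. Project D₁…D_4 at 0.147, terminal growth 0.014, discount at r = 0.1508.
D_1 = 1.9614
D_2 = 2.2497
D_3 = 2.5804
D_4 = 2.9597
Terminal value at t=4: TV = D_5/(r−g) = 3.0012/(0.1508−0.014) = 21.9382
P₀ = 1.9614/(1+0.1508)^1 + 2.2497/(1+0.1508)^2 + 2.5804/(1+0.1508)^3 + 2.9597/(1+0.1508)^4 + 21.9382/(1+0.1508)^4 = 19.2921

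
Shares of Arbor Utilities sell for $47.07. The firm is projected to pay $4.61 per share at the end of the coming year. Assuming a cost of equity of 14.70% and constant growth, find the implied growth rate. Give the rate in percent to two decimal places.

From P₀ = D₁/(r − g), the implied growth is g = r − D₁/P₀.
g = 0.147 − 4.61/47.07 = 0.147 − 0.09794 = 0.04906

4.91%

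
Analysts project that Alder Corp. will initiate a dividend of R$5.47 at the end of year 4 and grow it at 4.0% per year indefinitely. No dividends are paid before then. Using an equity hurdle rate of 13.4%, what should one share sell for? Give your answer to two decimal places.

R$39.90

Deferred-dividend DDM. At t=3 the remaining stream is a growing perpetuity with first payment D_4 = 5.47.
V_3 = D_4/(r−g) = 5.47/(0.134−0.04) = 58.1915
P₀ = V_3/(1+r)^3 = 58.1915/(1+0.134)^3 = 39.9044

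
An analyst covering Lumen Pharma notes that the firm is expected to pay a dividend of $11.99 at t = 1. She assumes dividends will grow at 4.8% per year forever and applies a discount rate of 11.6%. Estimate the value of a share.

$176.32

Gordon growth model: P₀ = D₁/(r − g), with D₁ = 11.99 given directly.
P₀ = 11.9900 / (0.116 − 0.048) = 11.9900 / 0.068 = 176.3235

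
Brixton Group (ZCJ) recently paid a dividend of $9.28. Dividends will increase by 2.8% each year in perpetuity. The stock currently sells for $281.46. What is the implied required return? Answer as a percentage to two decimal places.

6.19%

Rearranging the constant-growth DDM: r = D₁/P₀ + g.
D₁ = 9.28 × (1 + 0.028) = 9.5398.
r = 9.5398 / 281.46 + 0.028 = 0.03389 + 0.028 = 0.06189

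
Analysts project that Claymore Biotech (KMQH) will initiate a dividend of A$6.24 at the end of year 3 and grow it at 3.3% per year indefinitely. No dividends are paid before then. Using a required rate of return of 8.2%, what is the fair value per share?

Deferred-dividend DDM. At t=2 the remaining stream is a growing perpetuity with first payment D_3 = 6.24.
V_2 = D_3/(r−g) = 6.24/(0.082−0.033) = 127.3469
P₀ = V_2/(1+r)^2 = 127.3469/(1+0.082)^2 = 108.7762

A$108.78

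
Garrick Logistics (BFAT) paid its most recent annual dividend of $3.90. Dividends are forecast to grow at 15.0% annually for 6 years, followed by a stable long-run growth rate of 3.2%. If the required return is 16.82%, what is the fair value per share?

$49.05

Two-stage DDM. Project D₁…D_6 at 0.15, terminal growth 0.032, discount at r = 0.1682.
D_1 = 4.4850
D_2 = 5.1577
D_3 = 5.9314
D_4 = 6.8211
D_5 = 7.8443
D_6 = 9.0209
Terminal value at t=6: TV = D_7/(r−g) = 9.3096/(0.1682−0.032) = 68.3525
P₀ = 4.4850/(1+0.1682)^1 + 5.1577/(1+0.1682)^2 + 5.9314/(1+0.1682)^3 + 6.8211/(1+0.1682)^4 + 7.8443/(1+0.1682)^5 + 9.0209/(1+0.1682)^6 + 68.3525/(1+0.1682)^6 = 49.0504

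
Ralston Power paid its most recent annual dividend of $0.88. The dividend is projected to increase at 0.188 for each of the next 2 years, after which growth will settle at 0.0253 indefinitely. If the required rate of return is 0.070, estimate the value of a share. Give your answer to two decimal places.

$26.94

Two-stage DDM. Project D₁…D_2 at 0.188, terminal growth 0.0253, discount at r = 0.07.
D_1 = 1.0454
D_2 = 1.2420
Terminal value at t=2: TV = D_3/(r−g) = 1.2734/(0.07−0.0253) = 28.4878
P₀ = 1.0454/(1+0.07)^1 + 1.2420/(1+0.07)^2 + 28.4878/(1+0.07)^2 = 26.9442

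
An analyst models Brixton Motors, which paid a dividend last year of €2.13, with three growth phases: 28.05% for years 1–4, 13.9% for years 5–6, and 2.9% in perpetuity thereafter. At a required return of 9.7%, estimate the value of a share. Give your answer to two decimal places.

€85.61

Three-stage DDM. Project D₁…D_6; terminal Gordon value at t=6 with g = 0.029; discount at r = 0.097.
D_1 = 2.7275
D_2 = 3.4925
D_3 = 4.4722
D_4 = 5.7266
D_5 = 6.5226
D_6 = 7.4293
TV_6 = 7.6447/(0.097−0.029) = 112.4221
P₀ = Σ Dₜ/(1+r)ᵗ + TV_6/(1+r)^6 = 85.6068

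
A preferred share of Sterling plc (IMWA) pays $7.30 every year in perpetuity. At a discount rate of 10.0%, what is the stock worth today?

$73.00

Zero-growth DDM (perpetuity): P₀ = D/r = 7.30 / 0.1 = 73.0000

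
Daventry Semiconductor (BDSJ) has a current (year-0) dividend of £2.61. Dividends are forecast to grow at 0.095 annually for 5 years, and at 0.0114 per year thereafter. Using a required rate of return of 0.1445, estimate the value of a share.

Two-stage DDM. Project D₁…D_5 at 0.095, terminal growth 0.0114, discount at r = 0.1445.
D_1 = 2.8579
D_2 = 3.1295
D_3 = 3.4268
D_4 = 3.7523
D_5 = 4.1088
Terminal value at t=5: TV = D_6/(r−g) = 4.1556/(0.1445−0.0114) = 31.2217
P₀ = 2.8579/(1+0.1445)^1 + 3.1295/(1+0.1445)^2 + 3.4268/(1+0.1445)^3 + 3.7523/(1+0.1445)^4 + 4.1088/(1+0.1445)^5 + 31.2217/(1+0.1445)^5 = 27.3505

£27.35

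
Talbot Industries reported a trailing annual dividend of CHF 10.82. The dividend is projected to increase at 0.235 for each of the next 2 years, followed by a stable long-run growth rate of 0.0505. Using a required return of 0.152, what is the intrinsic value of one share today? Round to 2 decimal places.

CHF 152.74

Two-stage DDM. Project D₁…D_2 at 0.235, terminal growth 0.0505, discount at r = 0.152.
D_1 = 13.3627
D_2 = 16.5029
Terminal value at t=2: TV = D_3/(r−g) = 17.3363/(0.152−0.0505) = 170.8013
P₀ = 13.3627/(1+0.152)^1 + 16.5029/(1+0.152)^2 + 170.8013/(1+0.152)^2 = 152.7371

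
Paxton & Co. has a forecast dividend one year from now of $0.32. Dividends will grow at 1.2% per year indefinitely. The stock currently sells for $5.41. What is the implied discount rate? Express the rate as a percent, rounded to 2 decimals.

7.11%

Rearranging the constant-growth DDM: r = D₁/P₀ + g.
r = 0.3200 / 5.41 + 0.012 = 0.05915 + 0.012 = 0.07115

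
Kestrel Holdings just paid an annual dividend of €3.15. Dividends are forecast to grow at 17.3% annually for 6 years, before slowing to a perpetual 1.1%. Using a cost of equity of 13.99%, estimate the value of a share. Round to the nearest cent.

Two-stage DDM. Project D₁…D_6 at 0.173, terminal growth 0.011, discount at r = 0.1399.
D_1 = 3.6949
D_2 = 4.3342
D_3 = 5.0840
D_4 = 5.9635
D_5 = 6.9952
D_6 = 8.2054
Terminal value at t=6: TV = D_7/(r−g) = 8.2956/(0.1399−0.011) = 64.3572
P₀ = 3.6949/(1+0.1399)^1 + 4.3342/(1+0.1399)^2 + 5.0840/(1+0.1399)^3 + 5.9635/(1+0.1399)^4 + 6.9952/(1+0.1399)^5 + 8.2054/(1+0.1399)^6 + 64.3572/(1+0.1399)^6 = 50.2522

€50.25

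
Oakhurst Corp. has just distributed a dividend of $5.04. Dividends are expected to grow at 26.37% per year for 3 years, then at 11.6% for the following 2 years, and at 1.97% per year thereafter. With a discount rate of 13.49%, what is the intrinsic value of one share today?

Three-stage DDM. Project D₁…D_5; terminal Gordon value at t=5 with g = 0.0197; discount at r = 0.1349.
D_1 = 6.3690
D_2 = 8.0486
D_3 = 10.1710
D_4 = 11.3508
D_5 = 12.6675
TV_5 = 12.9170/(0.1349−0.0197) = 112.1272
P₀ = Σ Dₜ/(1+r)ᵗ + TV_5/(1+r)^5 = 91.9451

$91.95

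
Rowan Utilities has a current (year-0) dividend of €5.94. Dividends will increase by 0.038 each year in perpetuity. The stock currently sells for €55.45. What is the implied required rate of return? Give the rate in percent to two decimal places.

Rearranging the constant-growth DDM: r = D₁/P₀ + g.
D₁ = 5.94 × (1 + 0.038) = 6.1657.
r = 6.1657 / 55.45 + 0.038 = 0.11119 + 0.038 = 0.14919

14.92%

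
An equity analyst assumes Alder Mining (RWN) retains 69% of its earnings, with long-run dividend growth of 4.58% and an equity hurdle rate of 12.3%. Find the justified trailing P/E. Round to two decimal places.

4.20

Payout ratio b = 1 − 0.69 = 0.31.
Justified trailing P/E = b(1+g)/(r−g) = 0.31×(1+0.0458)/(0.123−0.0458) = 4.1995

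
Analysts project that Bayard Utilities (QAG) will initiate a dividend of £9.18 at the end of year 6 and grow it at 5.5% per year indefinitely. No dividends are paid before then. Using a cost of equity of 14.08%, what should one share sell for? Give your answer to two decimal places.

£55.37

Deferred-dividend DDM. At t=5 the remaining stream is a growing perpetuity with first payment D_6 = 9.18.
V_5 = D_6/(r−g) = 9.18/(0.1408−0.055) = 106.9930
P₀ = V_5/(1+r)^5 = 106.9930/(1+0.1408)^5 = 55.3742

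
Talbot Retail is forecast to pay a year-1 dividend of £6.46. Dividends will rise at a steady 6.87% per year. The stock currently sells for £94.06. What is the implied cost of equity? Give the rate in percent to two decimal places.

Rearranging the constant-growth DDM: r = D₁/P₀ + g.
r = 6.4600 / 94.06 + 0.0687 = 0.06868 + 0.0687 = 0.13738

13.74%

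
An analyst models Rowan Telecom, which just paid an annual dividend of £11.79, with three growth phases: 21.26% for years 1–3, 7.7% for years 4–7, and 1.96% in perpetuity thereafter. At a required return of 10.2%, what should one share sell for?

Three-stage DDM. Project D₁…D_7; terminal Gordon value at t=7 with g = 0.0196; discount at r = 0.102.
D_1 = 14.2966
D_2 = 17.3360
D_3 = 21.0216
D_4 = 22.6403
D_5 = 24.3836
D_6 = 26.2611
D_7 = 28.2832
TV_7 = 28.8376/(0.102−0.0196) = 349.9709
P₀ = Σ Dₜ/(1+r)ᵗ + TV_7/(1+r)^7 = 279.6264

£279.63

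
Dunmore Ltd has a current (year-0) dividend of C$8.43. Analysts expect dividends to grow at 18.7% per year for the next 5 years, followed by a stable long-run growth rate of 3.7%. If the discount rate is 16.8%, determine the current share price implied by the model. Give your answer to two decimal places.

Two-stage DDM. Project D₁…D_5 at 0.187, terminal growth 0.037, discount at r = 0.168.
D_1 = 10.0064
D_2 = 11.8776
D_3 = 14.0987
D_4 = 16.7352
D_5 = 19.8647
Terminal value at t=5: TV = D_6/(r−g) = 20.5997/(0.168−0.037) = 157.2493
P₀ = 10.0064/(1+0.168)^1 + 11.8776/(1+0.168)^2 + 14.0987/(1+0.168)^3 + 16.7352/(1+0.168)^4 + 19.8647/(1+0.168)^5 + 157.2493/(1+0.168)^5 = 116.5915

C$116.59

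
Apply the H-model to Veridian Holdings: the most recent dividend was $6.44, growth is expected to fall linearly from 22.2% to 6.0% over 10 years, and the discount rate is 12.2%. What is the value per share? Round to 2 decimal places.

$194.24

H-model: P₀ = D₀[(1+g_L) + H(g_S−g_L)]/(r−g_L), with H = 10/2 = 5.
P₀ = 6.44 × [(1+0.06) + 5×(0.222−0.06)] / (0.122−0.06)
   = 6.44 × 1.8700 / 0.062 = 194.2387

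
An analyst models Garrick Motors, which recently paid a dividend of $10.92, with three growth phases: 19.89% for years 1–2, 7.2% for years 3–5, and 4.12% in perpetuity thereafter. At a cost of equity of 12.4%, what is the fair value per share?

$193.53

Three-stage DDM. Project D₁…D_5; terminal Gordon value at t=5 with g = 0.0412; discount at r = 0.124.
D_1 = 13.0920
D_2 = 15.6960
D_3 = 16.8261
D_4 = 18.0376
D_5 = 19.3363
TV_5 = 20.1329/(0.124−0.0412) = 243.1514
P₀ = Σ Dₜ/(1+r)ᵗ + TV_5/(1+r)^5 = 193.5326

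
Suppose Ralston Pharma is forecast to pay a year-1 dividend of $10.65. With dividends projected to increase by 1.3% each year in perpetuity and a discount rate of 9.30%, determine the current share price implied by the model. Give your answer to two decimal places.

Gordon growth model: P₀ = D₁/(r − g), with D₁ = 10.65 given directly.
P₀ = 10.6500 / (0.093 − 0.013) = 10.6500 / 0.08 = 133.1250

$133.12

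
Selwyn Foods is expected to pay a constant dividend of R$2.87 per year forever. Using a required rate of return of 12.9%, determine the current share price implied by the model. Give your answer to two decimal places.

Zero-growth DDM (perpetuity): P₀ = D/r = 2.87 / 0.129 = 22.2481

R$22.25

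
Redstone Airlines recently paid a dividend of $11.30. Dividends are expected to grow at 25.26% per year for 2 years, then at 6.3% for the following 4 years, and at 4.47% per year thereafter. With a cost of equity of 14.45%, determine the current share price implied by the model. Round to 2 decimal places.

Three-stage DDM. Project D₁…D_6; terminal Gordon value at t=6 with g = 0.0447; discount at r = 0.1445.
D_1 = 14.1544
D_2 = 17.7298
D_3 = 18.8468
D_4 = 20.0341
D_5 = 21.2962
D_6 = 22.6379
TV_6 = 23.6498/(0.1445−0.0447) = 236.9722
P₀ = Σ Dₜ/(1+r)ᵗ + TV_6/(1+r)^6 = 176.5074

$176.51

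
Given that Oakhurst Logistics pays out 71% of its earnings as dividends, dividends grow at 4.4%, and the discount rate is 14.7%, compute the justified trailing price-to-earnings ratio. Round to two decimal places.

7.20

Justified trailing P/E = b(1+g)/(r−g) = 0.71×(1+0.044)/(0.147−0.044) = 7.1965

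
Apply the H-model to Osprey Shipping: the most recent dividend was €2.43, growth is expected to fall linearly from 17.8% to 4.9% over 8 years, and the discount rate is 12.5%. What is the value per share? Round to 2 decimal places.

H-model: P₀ = D₀[(1+g_L) + H(g_S−g_L)]/(r−g_L), with H = 8/2 = 4.
P₀ = 2.43 × [(1+0.049) + 4×(0.178−0.049)] / (0.125−0.049)
   = 2.43 × 1.5650 / 0.076 = 50.0388

€50.04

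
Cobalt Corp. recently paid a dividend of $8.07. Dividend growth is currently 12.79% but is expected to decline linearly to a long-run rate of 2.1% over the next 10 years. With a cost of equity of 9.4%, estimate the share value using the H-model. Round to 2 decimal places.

$171.96

H-model: P₀ = D₀[(1+g_L) + H(g_S−g_L)]/(r−g_L), with H = 10/2 = 5.
P₀ = 8.07 × [(1+0.021) + 5×(0.1279−0.021)] / (0.094−0.021)
   = 8.07 × 1.5555 / 0.073 = 171.9573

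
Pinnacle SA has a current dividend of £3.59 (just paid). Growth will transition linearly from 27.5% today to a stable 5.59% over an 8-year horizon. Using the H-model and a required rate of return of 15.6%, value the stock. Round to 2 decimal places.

£69.30

H-model: P₀ = D₀[(1+g_L) + H(g_S−g_L)]/(r−g_L), with H = 8/2 = 4.
P₀ = 3.59 × [(1+0.0559) + 4×(0.275−0.0559)] / (0.156−0.0559)
   = 3.59 × 1.9323 / 0.1001 = 69.3003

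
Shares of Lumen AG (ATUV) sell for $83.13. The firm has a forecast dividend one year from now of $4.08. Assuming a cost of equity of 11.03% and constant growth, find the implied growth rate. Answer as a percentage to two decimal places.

From P₀ = D₁/(r − g), the implied growth is g = r − D₁/P₀.
g = 0.1103 − 4.08/83.13 = 0.1103 − 0.04908 = 0.06122

6.12%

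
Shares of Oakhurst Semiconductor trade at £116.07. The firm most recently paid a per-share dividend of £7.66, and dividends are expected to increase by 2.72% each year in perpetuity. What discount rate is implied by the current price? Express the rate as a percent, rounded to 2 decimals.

9.50%

Rearranging the constant-growth DDM: r = D₁/P₀ + g.
D₁ = 7.66 × (1 + 0.0272) = 7.8684.
r = 7.8684 / 116.07 + 0.0272 = 0.06779 + 0.0272 = 0.09499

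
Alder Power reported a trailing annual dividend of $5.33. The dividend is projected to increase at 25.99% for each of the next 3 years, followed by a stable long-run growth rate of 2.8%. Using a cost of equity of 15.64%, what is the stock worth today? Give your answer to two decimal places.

Two-stage DDM. Project D₁…D_3 at 0.2599, terminal growth 0.028, discount at r = 0.1564.
D_1 = 6.7153
D_2 = 8.4606
D_3 = 10.6595
Terminal value at t=3: TV = D_4/(r−g) = 10.9579/(0.1564−0.028) = 85.3421
P₀ = 6.7153/(1+0.1564)^1 + 8.4606/(1+0.1564)^2 + 10.6595/(1+0.1564)^3 + 85.3421/(1+0.1564)^3 = 74.2142

$74.21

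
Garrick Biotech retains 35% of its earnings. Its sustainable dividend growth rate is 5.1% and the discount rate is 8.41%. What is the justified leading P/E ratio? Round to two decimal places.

19.64

Payout ratio b = 1 − 0.35 = 0.65.
Justified leading P/E = b/(r−g) = 0.65/(0.0841−0.051) = 19.6375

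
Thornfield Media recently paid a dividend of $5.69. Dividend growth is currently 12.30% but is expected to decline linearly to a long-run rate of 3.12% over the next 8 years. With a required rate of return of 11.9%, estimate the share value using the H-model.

$90.63

H-model: P₀ = D₀[(1+g_L) + H(g_S−g_L)]/(r−g_L), with H = 8/2 = 4.
P₀ = 5.69 × [(1+0.0312) + 4×(0.123−0.0312)] / (0.119−0.0312)
   = 5.69 × 1.3984 / 0.0878 = 90.6252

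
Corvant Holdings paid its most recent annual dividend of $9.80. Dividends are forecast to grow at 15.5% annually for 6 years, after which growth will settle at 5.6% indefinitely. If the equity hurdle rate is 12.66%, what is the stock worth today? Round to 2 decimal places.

Two-stage DDM. Project D₁…D_6 at 0.155, terminal growth 0.056, discount at r = 0.1266.
D_1 = 11.3190
D_2 = 13.0734
D_3 = 15.0998
D_4 = 17.4403
D_5 = 20.1435
D_6 = 23.2658
Terminal value at t=6: TV = D_7/(r−g) = 24.5687/(0.1266−0.056) = 347.9984
P₀ = 11.3190/(1+0.1266)^1 + 13.0734/(1+0.1266)^2 + 15.0998/(1+0.1266)^3 + 17.4403/(1+0.1266)^4 + 20.1435/(1+0.1266)^5 + 23.2658/(1+0.1266)^6 + 347.9984/(1+0.1266)^6 = 234.4111

$234.41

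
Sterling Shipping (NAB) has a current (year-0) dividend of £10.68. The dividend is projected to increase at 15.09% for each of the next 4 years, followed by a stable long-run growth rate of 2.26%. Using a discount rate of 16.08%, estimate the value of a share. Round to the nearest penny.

Two-stage DDM. Project D₁…D_4 at 0.1509, terminal growth 0.0226, discount at r = 0.1608.
D_1 = 12.2916
D_2 = 14.1464
D_3 = 16.2811
D_4 = 18.7379
Terminal value at t=4: TV = D_5/(r−g) = 19.1614/(0.1608−0.0226) = 138.6498
P₀ = 12.2916/(1+0.1608)^1 + 14.1464/(1+0.1608)^2 + 16.2811/(1+0.1608)^3 + 18.7379/(1+0.1608)^4 + 138.6498/(1+0.1608)^4 = 118.1811

£118.18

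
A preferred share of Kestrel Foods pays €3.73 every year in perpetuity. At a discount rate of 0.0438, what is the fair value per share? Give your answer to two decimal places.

€85.16

Zero-growth DDM (perpetuity): P₀ = D/r = 3.73 / 0.0438 = 85.1598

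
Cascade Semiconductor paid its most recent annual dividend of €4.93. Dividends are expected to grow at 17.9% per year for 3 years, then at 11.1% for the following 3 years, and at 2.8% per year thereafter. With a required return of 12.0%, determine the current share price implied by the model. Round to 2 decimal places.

Three-stage DDM. Project D₁…D_6; terminal Gordon value at t=6 with g = 0.028; discount at r = 0.12.
D_1 = 5.8125
D_2 = 6.8529
D_3 = 8.0796
D_4 = 8.9764
D_5 = 9.9728
D_6 = 11.0798
TV_6 = 11.3900/(0.12−0.028) = 123.8043
P₀ = Σ Dₜ/(1+r)ᵗ + TV_6/(1+r)^6 = 96.1036

€96.10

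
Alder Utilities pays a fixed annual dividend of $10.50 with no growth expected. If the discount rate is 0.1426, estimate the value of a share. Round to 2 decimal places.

$73.63

Zero-growth DDM (perpetuity): P₀ = D/r = 10.50 / 0.1426 = 73.6325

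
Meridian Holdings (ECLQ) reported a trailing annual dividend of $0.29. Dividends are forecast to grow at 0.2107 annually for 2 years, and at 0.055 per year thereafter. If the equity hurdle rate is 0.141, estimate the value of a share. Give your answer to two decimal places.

Two-stage DDM. Project D₁…D_2 at 0.2107, terminal growth 0.055, discount at r = 0.141.
D_1 = 0.3511
D_2 = 0.4251
Terminal value at t=2: TV = D_3/(r−g) = 0.4485/(0.141−0.055) = 5.2146
P₀ = 0.3511/(1+0.141)^1 + 0.4251/(1+0.141)^2 + 5.2146/(1+0.141)^2 = 4.6397

$4.64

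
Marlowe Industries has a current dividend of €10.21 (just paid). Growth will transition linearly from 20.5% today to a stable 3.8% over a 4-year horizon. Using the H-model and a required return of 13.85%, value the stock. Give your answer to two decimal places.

H-model: P₀ = D₀[(1+g_L) + H(g_S−g_L)]/(r−g_L), with H = 4/2 = 2.
P₀ = 10.21 × [(1+0.038) + 2×(0.205−0.038)] / (0.1385−0.038)
   = 10.21 × 1.3720 / 0.1005 = 139.3843

€139.38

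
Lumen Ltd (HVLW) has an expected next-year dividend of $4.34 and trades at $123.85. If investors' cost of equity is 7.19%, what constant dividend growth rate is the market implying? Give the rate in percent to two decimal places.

From P₀ = D₁/(r − g), the implied growth is g = r − D₁/P₀.
g = 0.0719 − 4.34/123.85 = 0.0719 − 0.03504 = 0.03686

3.69%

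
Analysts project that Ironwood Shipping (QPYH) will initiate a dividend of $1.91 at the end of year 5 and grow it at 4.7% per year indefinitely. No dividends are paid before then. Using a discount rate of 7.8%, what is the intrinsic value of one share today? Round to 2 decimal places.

$45.62

Deferred-dividend DDM. At t=4 the remaining stream is a growing perpetuity with first payment D_5 = 1.91.
V_4 = D_5/(r−g) = 1.91/(0.078−0.047) = 61.6129
P₀ = V_4/(1+r)^4 = 61.6129/(1+0.078)^4 = 45.6243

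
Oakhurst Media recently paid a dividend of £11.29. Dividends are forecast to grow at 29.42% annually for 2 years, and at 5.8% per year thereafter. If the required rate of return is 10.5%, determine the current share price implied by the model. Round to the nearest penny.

£377.34

Two-stage DDM. Project D₁…D_2 at 0.2942, terminal growth 0.058, discount at r = 0.105.
D_1 = 14.6115
D_2 = 18.9102
Terminal value at t=2: TV = D_3/(r−g) = 20.0070/(0.105−0.058) = 425.6813
P₀ = 14.6115/(1+0.105)^1 + 18.9102/(1+0.105)^2 + 425.6813/(1+0.105)^2 = 377.3364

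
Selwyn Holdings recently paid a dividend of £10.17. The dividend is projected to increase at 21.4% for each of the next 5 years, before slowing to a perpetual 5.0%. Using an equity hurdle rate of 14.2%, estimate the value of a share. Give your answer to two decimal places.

£218.89

Two-stage DDM. Project D₁…D_5 at 0.214, terminal growth 0.05, discount at r = 0.142.
D_1 = 12.3464
D_2 = 14.9885
D_3 = 18.1960
D_4 = 22.0900
D_5 = 26.8173
Terminal value at t=5: TV = D_6/(r−g) = 28.1581/(0.142−0.05) = 306.0665
P₀ = 12.3464/(1+0.142)^1 + 14.9885/(1+0.142)^2 + 18.1960/(1+0.142)^3 + 22.0900/(1+0.142)^4 + 26.8173/(1+0.142)^5 + 306.0665/(1+0.142)^5 = 218.8899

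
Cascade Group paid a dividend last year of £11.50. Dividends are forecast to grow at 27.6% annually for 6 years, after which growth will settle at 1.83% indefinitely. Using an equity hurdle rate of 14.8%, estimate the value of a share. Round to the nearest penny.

£271.78

Two-stage DDM. Project D₁…D_6 at 0.276, terminal growth 0.0183, discount at r = 0.148.
D_1 = 14.6740
D_2 = 18.7240
D_3 = 23.8919
D_4 = 30.4860
D_5 = 38.9001
D_6 = 49.6366
Terminal value at t=6: TV = D_7/(r−g) = 50.5449/(0.148−0.0183) = 389.7065
P₀ = 14.6740/(1+0.148)^1 + 18.7240/(1+0.148)^2 + 23.8919/(1+0.148)^3 + 30.4860/(1+0.148)^4 + 38.9001/(1+0.148)^5 + 49.6366/(1+0.148)^6 + 389.7065/(1+0.148)^6 = 271.7770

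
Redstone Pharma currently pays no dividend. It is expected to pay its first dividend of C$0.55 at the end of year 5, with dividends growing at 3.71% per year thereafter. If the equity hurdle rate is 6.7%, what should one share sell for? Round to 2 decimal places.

C$14.19

Deferred-dividend DDM. At t=4 the remaining stream is a growing perpetuity with first payment D_5 = 0.55.
V_4 = D_5/(r−g) = 0.55/(0.067−0.0371) = 18.3946
P₀ = V_4/(1+r)^4 = 18.3946/(1+0.067)^4 = 14.1917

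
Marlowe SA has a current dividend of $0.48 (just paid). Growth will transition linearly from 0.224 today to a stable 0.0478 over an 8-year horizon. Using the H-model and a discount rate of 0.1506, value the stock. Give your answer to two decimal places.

$8.18

H-model: P₀ = D₀[(1+g_L) + H(g_S−g_L)]/(r−g_L), with H = 8/2 = 4.
P₀ = 0.48 × [(1+0.0478) + 4×(0.224−0.0478)] / (0.1506−0.0478)
   = 0.48 × 1.7526 / 0.1028 = 8.1833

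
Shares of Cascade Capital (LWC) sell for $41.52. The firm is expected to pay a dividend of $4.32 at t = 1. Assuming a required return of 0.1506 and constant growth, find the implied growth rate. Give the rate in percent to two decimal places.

4.66%

From P₀ = D₁/(r − g), the implied growth is g = r − D₁/P₀.
g = 0.1506 − 4.32/41.52 = 0.1506 − 0.10405 = 0.04655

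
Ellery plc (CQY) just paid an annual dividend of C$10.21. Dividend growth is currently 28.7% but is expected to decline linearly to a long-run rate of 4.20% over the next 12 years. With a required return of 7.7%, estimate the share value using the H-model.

H-model: P₀ = D₀[(1+g_L) + H(g_S−g_L)]/(r−g_L), with H = 12/2 = 6.
P₀ = 10.21 × [(1+0.042) + 6×(0.287−0.042)] / (0.077−0.042)
   = 10.21 × 2.5120 / 0.035 = 732.7863

C$732.79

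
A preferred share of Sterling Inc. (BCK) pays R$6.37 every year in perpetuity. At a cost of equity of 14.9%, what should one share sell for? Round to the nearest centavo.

Zero-growth DDM (perpetuity): P₀ = D/r = 6.37 / 0.149 = 42.7517

R$42.75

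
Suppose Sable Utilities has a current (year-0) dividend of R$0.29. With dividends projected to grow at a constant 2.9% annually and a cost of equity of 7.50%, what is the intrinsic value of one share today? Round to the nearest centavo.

Gordon growth model: P₀ = D₁/(r − g). D₁ = 0.29 × (1 + 0.029) = 0.2984.
P₀ = 0.2984 / (0.075 − 0.029) = 0.2984 / 0.046 = 6.4872

R$6.49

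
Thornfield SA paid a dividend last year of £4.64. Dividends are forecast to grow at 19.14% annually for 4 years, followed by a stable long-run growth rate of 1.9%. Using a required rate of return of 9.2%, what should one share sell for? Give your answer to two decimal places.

£114.96

Two-stage DDM. Project D₁…D_4 at 0.1914, terminal growth 0.019, discount at r = 0.092.
D_1 = 5.5281
D_2 = 6.5862
D_3 = 7.8468
D_4 = 9.3486
Terminal value at t=4: TV = D_5/(r−g) = 9.5263/(0.092−0.019) = 130.4967
P₀ = 5.5281/(1+0.092)^1 + 6.5862/(1+0.092)^2 + 7.8468/(1+0.092)^3 + 9.3486/(1+0.092)^4 + 130.4967/(1+0.092)^4 = 114.9576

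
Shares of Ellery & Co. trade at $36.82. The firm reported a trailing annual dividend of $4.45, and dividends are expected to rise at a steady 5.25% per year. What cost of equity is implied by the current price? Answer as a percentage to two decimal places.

17.97%

Rearranging the constant-growth DDM: r = D₁/P₀ + g.
D₁ = 4.45 × (1 + 0.0525) = 4.6836.
r = 4.6836 / 36.82 + 0.0525 = 0.12720 + 0.0525 = 0.17970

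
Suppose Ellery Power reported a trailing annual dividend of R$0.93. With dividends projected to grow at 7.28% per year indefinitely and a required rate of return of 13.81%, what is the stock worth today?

R$15.28

Gordon growth model: P₀ = D₁/(r − g). D₁ = 0.93 × (1 + 0.0728) = 0.9977.
P₀ = 0.9977 / (0.1381 − 0.0728) = 0.9977 / 0.0653 = 15.2788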